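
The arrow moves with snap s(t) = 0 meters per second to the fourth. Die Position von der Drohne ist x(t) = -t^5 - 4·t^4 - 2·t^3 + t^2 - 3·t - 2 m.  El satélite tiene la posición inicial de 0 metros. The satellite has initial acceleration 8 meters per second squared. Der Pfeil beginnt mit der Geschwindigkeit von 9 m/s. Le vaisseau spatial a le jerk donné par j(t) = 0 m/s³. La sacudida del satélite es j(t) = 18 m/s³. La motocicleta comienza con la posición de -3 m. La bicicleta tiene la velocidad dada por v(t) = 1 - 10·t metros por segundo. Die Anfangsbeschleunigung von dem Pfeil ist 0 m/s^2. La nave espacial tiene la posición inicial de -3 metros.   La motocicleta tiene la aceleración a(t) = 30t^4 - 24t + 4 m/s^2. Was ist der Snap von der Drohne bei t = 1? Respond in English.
Starting from position x(t) = -t^5 - 4·t^4 - 2·t^3 + t^2 - 3·t - 2, we take 4 derivatives. Taking d/dt of x(t), we find v(t) = -5·t^4 - 16·t^3 - 6·t^2 + 2·t - 3. The derivative of velocity gives acceleration: a(t) = -20·t^3 - 48·t^2 - 12·t + 2. Differentiating acceleration, we get jerk: j(t) = -60·t^2 - 96·t - 12. The derivative of jerk gives snap: s(t) = -120·t - 96. Using s(t) = -120·t - 96 and substituting t = 1, we find s = -216.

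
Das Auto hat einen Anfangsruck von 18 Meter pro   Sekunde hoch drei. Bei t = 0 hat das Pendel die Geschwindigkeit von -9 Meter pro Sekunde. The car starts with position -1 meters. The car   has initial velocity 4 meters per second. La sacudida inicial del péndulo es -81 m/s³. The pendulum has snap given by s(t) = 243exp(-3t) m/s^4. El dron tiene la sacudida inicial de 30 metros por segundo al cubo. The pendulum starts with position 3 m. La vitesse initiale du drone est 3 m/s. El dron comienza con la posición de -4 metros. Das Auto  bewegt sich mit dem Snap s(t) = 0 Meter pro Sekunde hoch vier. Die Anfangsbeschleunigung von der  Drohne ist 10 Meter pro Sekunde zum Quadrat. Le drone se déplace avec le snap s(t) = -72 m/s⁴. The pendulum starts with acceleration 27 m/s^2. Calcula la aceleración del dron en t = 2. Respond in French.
Pour résoudre ceci, nous devons prendre 2 primitives de notre équation du snap s(t) = -72. En intégrant le snap et en utilisant la condition initiale j(0) = 30, nous obtenons j(t) = 30 - 72·t. En prenant ∫j(t)dt et en appliquant a(0) = 10, nous trouvons a(t) = -36·t^2 + 30·t + 10. En utilisant a(t) = -36·t^2 + 30·t + 10 et en substituant t = 2, nous trouvons a = -74.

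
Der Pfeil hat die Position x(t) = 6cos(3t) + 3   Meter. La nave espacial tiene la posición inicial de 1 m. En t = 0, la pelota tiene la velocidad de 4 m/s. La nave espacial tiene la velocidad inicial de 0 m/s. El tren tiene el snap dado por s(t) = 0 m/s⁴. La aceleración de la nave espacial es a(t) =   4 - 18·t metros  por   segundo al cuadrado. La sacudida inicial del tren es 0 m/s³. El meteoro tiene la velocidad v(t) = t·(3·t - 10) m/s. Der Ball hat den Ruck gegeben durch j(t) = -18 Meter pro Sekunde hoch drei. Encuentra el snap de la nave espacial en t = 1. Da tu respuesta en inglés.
To solve this, we need to take 2 derivatives of our acceleration equation a(t) = 4 - 18·t. The derivative of acceleration gives jerk: j(t) = -18. The derivative of jerk gives snap: s(t) = 0. We have snap s(t) = 0. Substituting t = 1: s(1) = 0.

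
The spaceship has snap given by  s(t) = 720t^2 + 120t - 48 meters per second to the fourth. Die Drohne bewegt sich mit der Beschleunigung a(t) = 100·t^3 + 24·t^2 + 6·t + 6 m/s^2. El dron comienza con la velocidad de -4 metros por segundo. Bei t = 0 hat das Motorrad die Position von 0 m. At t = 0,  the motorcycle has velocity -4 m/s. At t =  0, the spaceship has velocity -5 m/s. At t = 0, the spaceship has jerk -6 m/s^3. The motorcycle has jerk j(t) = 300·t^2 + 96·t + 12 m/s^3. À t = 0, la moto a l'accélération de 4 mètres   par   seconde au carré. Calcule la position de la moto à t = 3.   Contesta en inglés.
We must find the antiderivative of our jerk equation j(t) = 300·t^2 + 96·t + 12 3 times. The antiderivative of jerk is acceleration. Using a(0) = 4, we get a(t) = 100·t^3 + 48·t^2 + 12·t + 4. Taking ∫a(t)dt and applying v(0) = -4, we find v(t) = 25·t^4 + 16·t^3 + 6·t^2 + 4·t - 4. The integral of velocity, with x(0) = 0, gives position: x(t) = 5·t^5 + 4·t^4 + 2·t^3 + 2·t^2 - 4·t. Using x(t) = 5·t^5 + 4·t^4 + 2·t^3 + 2·t^2 - 4·t and substituting t = 3, we find x = 1599.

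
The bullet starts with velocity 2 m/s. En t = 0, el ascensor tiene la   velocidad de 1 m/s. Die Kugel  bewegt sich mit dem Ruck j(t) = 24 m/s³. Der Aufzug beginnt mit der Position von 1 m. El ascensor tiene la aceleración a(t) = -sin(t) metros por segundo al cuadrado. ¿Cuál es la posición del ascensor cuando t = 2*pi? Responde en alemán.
Wir müssen das Integral unserer Gleichung für die Beschleunigung a(t) = -sin(t) 2-mal finden. Das Integral von der Beschleunigung ist die Geschwindigkeit. Mit v(0) = 1 erhalten wir v(t) = cos(t). Die Stammfunktion von der Geschwindigkeit, mit x(0) = 1, ergibt die Position: x(t) = sin(t) + 1. Wir haben die Position x(t) = sin(t) + 1. Durch Einsetzen von t = 2*pi: x(2*pi) = 1.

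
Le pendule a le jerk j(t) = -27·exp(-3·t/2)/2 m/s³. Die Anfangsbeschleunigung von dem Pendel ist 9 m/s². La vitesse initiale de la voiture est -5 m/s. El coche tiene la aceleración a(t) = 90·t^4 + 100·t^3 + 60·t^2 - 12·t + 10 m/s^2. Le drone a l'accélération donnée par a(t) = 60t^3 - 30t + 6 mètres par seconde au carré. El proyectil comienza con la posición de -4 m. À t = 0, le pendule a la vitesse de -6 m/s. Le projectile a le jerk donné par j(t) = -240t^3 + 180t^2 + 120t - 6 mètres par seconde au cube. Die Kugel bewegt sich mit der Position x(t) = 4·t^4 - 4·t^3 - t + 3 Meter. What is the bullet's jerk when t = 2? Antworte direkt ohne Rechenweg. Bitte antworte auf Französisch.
j(2) = 168.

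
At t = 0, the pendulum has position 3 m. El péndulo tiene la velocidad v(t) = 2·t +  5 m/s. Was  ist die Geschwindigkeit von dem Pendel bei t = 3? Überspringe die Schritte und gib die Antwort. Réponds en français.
v(3) = 11.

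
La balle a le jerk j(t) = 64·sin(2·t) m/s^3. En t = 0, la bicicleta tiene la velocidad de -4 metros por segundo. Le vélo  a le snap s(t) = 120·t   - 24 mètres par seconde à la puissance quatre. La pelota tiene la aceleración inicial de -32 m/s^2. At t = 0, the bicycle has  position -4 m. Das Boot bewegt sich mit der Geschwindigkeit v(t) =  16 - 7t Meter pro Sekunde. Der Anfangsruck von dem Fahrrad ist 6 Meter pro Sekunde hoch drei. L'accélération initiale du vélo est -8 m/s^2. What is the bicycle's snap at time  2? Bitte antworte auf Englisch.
We have snap s(t) = 120·t - 24. Substituting t = 2: s(2) = 216.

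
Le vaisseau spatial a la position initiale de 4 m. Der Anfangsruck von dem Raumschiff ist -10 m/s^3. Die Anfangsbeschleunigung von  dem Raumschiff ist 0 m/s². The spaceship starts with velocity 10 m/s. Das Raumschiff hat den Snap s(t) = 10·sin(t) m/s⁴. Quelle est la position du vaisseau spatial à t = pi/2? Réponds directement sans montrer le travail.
À t = pi/2, x = 14.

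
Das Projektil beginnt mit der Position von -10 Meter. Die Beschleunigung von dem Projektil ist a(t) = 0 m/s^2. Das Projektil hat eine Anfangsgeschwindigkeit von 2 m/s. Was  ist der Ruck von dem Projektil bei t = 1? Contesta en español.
Partiendo de la aceleración a(t) = 0, tomamos 1 derivada. Derivando la aceleración, obtenemos la sacudida: j(t) = 0. Tenemos la sacudida j(t) = 0. Sustituyendo t = 1: j(1) = 0.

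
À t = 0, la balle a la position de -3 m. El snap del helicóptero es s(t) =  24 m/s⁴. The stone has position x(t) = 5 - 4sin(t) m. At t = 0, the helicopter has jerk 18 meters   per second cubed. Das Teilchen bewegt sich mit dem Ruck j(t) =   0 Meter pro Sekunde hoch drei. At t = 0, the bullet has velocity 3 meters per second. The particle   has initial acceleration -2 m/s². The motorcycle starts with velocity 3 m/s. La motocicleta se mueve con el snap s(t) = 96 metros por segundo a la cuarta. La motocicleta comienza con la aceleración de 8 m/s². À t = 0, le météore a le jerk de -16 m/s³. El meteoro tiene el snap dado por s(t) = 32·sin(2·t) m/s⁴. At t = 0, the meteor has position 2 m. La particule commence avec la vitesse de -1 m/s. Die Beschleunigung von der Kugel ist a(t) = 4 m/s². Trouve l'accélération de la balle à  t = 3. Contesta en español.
De la ecuación de la aceleración a(t) = 4, sustituimos t = 3 para obtener a = 4.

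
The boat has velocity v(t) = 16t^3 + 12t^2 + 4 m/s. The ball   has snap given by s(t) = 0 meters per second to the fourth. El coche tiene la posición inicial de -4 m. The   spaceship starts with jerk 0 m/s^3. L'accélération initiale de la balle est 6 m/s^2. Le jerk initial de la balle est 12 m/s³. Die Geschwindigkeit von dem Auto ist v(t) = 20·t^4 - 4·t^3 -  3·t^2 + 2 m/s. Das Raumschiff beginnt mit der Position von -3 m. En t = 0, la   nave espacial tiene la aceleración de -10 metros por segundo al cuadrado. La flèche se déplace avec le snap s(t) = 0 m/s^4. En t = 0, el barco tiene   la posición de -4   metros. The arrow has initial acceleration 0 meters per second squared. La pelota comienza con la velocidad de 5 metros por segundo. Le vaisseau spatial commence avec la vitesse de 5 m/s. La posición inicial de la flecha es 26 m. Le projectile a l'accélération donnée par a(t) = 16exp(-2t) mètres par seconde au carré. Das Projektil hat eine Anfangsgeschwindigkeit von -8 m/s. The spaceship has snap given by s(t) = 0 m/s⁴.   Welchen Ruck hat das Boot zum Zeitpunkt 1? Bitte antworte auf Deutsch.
Ausgehend von der Geschwindigkeit v(t) = 16·t^3 + 12·t^2 + 4, nehmen wir 2 Ableitungen. Durch Ableiten von der Geschwindigkeit erhalten wir die Beschleunigung: a(t) = 48·t^2 + 24·t. Mit d/dt von a(t) finden wir j(t) = 96·t + 24. Wir haben den Ruck j(t) = 96·t + 24. Durch Einsetzen von t = 1: j(1) = 120.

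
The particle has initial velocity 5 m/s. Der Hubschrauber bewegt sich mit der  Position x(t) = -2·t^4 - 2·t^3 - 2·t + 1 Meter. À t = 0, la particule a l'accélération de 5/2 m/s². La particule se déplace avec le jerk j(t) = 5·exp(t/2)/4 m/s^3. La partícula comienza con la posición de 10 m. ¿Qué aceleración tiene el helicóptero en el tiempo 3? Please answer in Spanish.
Debemos derivar nuestra ecuación de la posición x(t) = -2·t^4 - 2·t^3 - 2·t + 1 2 veces. Tomando d/dt de x(t), encontramos v(t) = -8·t^3 - 6·t^2 - 2. Derivando la velocidad, obtenemos la aceleración: a(t) = -24·t^2 - 12·t. Usando a(t) = -24·t^2 - 12·t y sustituyendo t = 3, encontramos a = -252.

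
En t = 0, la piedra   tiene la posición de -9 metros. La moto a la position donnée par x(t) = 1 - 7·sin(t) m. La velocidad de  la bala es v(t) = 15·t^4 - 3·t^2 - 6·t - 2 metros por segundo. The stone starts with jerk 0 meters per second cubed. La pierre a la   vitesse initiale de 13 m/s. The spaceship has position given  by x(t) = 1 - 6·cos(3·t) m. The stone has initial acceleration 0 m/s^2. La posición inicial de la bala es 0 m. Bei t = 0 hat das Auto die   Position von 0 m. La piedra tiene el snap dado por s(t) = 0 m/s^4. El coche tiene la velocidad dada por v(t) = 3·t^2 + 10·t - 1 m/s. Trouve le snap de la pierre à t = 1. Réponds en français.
Nous avons le snap s(t) = 0. En substituant t = 1: s(1) = 0.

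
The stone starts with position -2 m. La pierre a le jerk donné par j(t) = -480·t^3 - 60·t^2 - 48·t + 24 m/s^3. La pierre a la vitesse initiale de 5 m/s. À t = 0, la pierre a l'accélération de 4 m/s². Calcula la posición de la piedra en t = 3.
Necesitamos integrar nuestra ecuación de la sacudida j(t) = -480·t^3 - 60·t^2 - 48·t + 24 3 veces. La integral de la sacudida, con a(0) = 4, da la aceleración: a(t) = -120·t^4 - 20·t^3 - 24·t^2 + 24·t + 4. La integral de la aceleración es la velocidad. Usando v(0) = 5, obtenemos v(t) = -24·t^5 - 5·t^4 - 8·t^3 + 12·t^2 + 4·t + 5. Tomando ∫v(t)dt y aplicando x(0) = -2, encontramos x(t) = -4·t^6 - t^5 - 2·t^4 + 4·t^3 + 2·t^2 + 5·t - 2. Tenemos la posición x(t) = -4·t^6 - t^5 - 2·t^4 + 4·t^3 + 2·t^2 + 5·t - 2. Sustituyendo t = 3: x(3) = -3182.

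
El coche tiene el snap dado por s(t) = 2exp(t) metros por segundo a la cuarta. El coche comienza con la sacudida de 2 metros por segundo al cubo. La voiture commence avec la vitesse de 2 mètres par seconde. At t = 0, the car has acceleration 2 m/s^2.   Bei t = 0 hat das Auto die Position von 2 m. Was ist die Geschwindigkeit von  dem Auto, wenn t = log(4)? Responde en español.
Partiendo del snap s(t) = 2·exp(t), tomamos 3 antiderivadas. Tomando ∫s(t)dt y aplicando j(0) = 2, encontramos j(t) = 2·exp(t). Tomando ∫j(t)dt y aplicando a(0) = 2, encontramos a(t) = 2·exp(t). Tomando ∫a(t)dt y aplicando v(0) = 2, encontramos v(t) = 2·exp(t). Usando v(t) = 2·exp(t) y sustituyendo t = log(4), encontramos v = 8.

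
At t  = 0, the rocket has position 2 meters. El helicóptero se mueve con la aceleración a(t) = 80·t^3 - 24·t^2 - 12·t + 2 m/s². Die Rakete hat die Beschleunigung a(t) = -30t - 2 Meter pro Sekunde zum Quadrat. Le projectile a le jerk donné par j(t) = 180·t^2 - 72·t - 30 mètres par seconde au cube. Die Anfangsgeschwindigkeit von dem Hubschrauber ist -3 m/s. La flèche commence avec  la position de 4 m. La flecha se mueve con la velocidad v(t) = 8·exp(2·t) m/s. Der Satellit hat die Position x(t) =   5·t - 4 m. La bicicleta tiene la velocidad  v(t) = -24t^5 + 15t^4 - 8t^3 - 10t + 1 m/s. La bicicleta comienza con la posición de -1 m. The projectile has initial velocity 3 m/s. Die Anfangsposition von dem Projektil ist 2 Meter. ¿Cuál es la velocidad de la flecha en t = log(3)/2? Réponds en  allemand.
Wir haben die Geschwindigkeit v(t) = 8·exp(2·t). Durch Einsetzen von t = log(3)/2: v(log(3)/2) = 24.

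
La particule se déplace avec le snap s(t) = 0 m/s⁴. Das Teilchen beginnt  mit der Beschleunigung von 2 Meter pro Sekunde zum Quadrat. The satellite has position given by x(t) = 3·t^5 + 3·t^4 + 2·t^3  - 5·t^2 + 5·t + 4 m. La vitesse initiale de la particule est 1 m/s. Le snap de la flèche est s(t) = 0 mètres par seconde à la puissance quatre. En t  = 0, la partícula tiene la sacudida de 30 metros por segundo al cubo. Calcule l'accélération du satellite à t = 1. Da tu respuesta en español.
Partiendo de la posición x(t) = 3·t^5 + 3·t^4 + 2·t^3 - 5·t^2 + 5·t + 4, tomamos 2 derivadas. Derivando la posición, obtenemos la velocidad: v(t) = 15·t^4 + 12·t^3 + 6·t^2 - 10·t + 5. Tomando d/dt de v(t), encontramos a(t) = 60·t^3 + 36·t^2 + 12·t - 10. Usando a(t) = 60·t^3 + 36·t^2 + 12·t - 10 y sustituyendo t = 1, encontramos a = 98.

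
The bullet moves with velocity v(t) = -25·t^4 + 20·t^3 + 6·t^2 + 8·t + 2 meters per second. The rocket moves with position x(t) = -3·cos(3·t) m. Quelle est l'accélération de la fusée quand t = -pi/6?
Pour résoudre ceci, nous devons prendre 2 dérivées de notre équation de la position x(t) = -3·cos(3·t). La dérivée de la position donne la vitesse: v(t) = 9·sin(3·t). En prenant d/dt de v(t), nous trouvons a(t) = 27·cos(3·t). En utilisant a(t) = 27·cos(3·t) et en substituant t = -pi/6, nous trouvons a = 0.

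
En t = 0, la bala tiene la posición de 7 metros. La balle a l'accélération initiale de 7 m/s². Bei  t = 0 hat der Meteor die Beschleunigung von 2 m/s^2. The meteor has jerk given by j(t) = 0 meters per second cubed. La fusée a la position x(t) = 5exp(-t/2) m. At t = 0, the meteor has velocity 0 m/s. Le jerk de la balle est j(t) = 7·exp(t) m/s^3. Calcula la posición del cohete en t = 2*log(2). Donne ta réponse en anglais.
We have position x(t) = 5·exp(-t/2). Substituting t = 2*log(2): x(2*log(2)) = 5/2.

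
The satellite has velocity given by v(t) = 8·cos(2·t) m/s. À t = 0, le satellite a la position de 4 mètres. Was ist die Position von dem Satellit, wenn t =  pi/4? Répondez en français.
Pour résoudre ceci, nous devons prendre 1 primitive de notre équation de la vitesse v(t) = 8·cos(2·t). L'intégrale de la vitesse, avec x(0) = 4, donne la position: x(t) = 4·sin(2·t) + 4. En utilisant x(t) = 4·sin(2·t) + 4 et en substituant t = pi/4, nous trouvons x = 8.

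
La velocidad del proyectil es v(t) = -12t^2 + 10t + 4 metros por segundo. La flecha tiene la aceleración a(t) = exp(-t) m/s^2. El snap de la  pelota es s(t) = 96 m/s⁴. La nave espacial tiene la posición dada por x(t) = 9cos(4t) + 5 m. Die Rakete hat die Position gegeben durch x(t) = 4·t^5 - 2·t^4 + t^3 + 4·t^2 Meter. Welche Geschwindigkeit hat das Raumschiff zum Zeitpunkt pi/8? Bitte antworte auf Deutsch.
Wir müssen unsere Gleichung für die Position x(t) = 9·cos(4·t) + 5 1-mal ableiten. Mit d/dt von x(t) finden wir v(t) = -36·sin(4·t). Mit v(t) = -36·sin(4·t) und Einsetzen von t = pi/8, finden wir v = -36.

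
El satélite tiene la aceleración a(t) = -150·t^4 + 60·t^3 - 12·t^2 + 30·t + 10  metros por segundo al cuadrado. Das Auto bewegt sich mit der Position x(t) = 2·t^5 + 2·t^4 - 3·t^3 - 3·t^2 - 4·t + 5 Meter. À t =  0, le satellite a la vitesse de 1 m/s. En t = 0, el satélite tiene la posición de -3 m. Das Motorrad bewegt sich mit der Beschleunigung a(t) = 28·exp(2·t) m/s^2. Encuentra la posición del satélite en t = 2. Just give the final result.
La respuesta es -181.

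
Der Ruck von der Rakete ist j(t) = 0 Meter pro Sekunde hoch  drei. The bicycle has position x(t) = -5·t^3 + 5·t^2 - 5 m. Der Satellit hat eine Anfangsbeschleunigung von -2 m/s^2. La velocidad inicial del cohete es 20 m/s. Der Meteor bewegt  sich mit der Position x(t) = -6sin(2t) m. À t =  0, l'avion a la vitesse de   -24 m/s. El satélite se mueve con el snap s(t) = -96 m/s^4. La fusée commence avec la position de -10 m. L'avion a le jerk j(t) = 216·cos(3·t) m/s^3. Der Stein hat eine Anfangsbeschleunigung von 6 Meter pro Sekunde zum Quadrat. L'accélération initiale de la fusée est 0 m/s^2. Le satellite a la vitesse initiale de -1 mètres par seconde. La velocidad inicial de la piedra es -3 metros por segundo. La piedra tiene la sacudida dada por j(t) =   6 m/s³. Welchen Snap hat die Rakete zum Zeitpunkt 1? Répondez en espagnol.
Debemos derivar nuestra ecuación de la sacudida j(t) = 0 1 vez. Derivando la sacudida, obtenemos el snap: s(t) = 0. Tenemos el snap s(t) = 0. Sustituyendo t = 1: s(1) = 0.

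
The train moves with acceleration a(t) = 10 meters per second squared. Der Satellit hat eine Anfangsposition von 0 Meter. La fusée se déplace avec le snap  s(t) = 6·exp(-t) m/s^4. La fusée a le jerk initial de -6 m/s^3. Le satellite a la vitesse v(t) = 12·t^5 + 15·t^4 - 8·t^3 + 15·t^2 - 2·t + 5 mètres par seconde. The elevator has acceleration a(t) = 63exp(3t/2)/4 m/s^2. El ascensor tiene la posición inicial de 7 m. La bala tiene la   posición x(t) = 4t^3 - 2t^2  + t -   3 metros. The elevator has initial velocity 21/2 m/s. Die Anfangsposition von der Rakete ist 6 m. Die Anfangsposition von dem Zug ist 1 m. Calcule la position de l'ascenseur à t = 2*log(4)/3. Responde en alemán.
Ausgehend von der Beschleunigung a(t) = 63·exp(3·t/2)/4, nehmen wir 2 Stammfunktionen. Durch Integration von der Beschleunigung und Verwendung der Anfangsbedingung v(0) = 21/2, erhalten wir v(t) = 21·exp(3·t/2)/2. Die Stammfunktion von der Geschwindigkeit, mit x(0) = 7, ergibt die Position: x(t) = 7·exp(3·t/2). Aus der Gleichung für die Position x(t) = 7·exp(3·t/2), setzen wir t = 2*log(4)/3 ein und erhalten x = 28.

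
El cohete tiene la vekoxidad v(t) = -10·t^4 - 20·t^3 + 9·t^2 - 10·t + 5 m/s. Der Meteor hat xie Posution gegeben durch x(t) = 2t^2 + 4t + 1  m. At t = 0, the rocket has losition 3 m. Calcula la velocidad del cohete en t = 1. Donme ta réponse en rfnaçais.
De l'équation de la vitesse v(t) = -10·t^4 - 20·t^3 + 9·t^2 - 10·t + 5, nous substituons t = 1 pour obtenir v = -26.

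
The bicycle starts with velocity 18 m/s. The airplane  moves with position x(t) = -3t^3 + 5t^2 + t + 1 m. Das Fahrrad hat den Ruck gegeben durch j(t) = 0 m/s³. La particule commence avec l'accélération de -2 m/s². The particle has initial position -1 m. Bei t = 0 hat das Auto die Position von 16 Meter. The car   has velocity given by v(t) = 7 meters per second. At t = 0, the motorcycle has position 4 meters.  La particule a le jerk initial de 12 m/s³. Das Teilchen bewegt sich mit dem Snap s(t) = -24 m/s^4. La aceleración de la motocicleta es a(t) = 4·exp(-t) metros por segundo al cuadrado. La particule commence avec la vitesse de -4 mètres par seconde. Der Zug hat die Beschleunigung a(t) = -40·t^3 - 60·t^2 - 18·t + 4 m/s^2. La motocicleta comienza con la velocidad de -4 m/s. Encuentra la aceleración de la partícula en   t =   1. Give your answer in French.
En partant du snap s(t) = -24, nous prenons 2 primitives. En prenant ∫s(t)dt et en appliquant j(0) = 12, nous trouvons j(t) = 12 - 24·t. La primitive du jerk est l'accélération. En utilisant a(0) = -2, nous obtenons a(t) = -12·t^2 + 12·t - 2. Nous avons l'accélération a(t) = -12·t^2 + 12·t - 2. En substituant t = 1: a(1) = -2.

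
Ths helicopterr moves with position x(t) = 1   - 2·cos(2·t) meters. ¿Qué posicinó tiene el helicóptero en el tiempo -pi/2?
Usando x(t) = 1 - 2·cos(2·t) y sustituyendo t = -pi/2, encontramos x = 3.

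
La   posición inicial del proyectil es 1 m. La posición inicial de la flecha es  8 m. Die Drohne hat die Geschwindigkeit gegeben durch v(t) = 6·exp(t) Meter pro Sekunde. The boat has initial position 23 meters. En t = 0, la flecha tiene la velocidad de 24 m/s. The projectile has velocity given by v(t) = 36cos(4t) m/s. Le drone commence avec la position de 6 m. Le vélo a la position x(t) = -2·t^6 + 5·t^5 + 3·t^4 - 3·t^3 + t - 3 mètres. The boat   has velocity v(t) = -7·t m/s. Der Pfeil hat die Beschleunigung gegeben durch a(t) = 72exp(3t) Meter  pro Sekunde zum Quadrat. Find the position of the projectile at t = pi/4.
We need to integrate our velocity equation v(t) = 36·cos(4·t) 1 time. The antiderivative of velocity, with x(0) = 1, gives position: x(t) = 9·sin(4·t) + 1. From the given position equation x(t) = 9·sin(4·t) + 1, we substitute t = pi/4 to get x = 1.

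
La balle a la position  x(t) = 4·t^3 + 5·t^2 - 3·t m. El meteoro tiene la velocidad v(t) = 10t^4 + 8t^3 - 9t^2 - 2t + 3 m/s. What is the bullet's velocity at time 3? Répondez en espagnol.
Partiendo de la posición x(t) = 4·t^3 + 5·t^2 - 3·t, tomamos 1 derivada. Derivando la posición, obtenemos la velocidad: v(t) = 12·t^2 + 10·t - 3. Usando v(t) = 12·t^2 + 10·t - 3 y sustituyendo t = 3, encontramos v = 135.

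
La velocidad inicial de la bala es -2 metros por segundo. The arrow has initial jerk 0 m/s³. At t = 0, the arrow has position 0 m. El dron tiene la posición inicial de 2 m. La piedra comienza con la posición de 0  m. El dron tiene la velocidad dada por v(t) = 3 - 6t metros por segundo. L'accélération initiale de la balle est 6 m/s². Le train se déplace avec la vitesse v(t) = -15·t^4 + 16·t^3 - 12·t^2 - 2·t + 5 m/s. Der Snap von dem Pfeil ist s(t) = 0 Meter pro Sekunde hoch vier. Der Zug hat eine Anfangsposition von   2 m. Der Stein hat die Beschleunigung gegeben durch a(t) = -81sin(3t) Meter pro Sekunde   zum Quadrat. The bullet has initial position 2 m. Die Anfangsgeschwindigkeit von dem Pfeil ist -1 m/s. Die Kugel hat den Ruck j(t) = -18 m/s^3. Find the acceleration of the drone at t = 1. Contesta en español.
Debemos derivar nuestra ecuación de la velocidad v(t) = 3 - 6·t 1 vez. Tomando d/dt de v(t), encontramos a(t) = -6. Usando a(t) = -6 y sustituyendo t = 1, encontramos a = -6.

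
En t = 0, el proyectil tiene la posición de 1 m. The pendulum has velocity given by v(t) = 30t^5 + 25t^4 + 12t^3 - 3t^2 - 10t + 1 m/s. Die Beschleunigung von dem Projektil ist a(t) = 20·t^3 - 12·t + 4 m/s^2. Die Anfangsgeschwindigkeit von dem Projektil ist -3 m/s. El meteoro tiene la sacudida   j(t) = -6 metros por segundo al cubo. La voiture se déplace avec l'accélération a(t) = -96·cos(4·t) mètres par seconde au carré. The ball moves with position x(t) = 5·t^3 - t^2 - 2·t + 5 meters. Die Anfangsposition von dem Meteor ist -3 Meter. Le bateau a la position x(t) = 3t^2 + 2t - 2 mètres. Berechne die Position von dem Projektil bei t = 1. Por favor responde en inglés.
We need to integrate our acceleration equation a(t) = 20·t^3 - 12·t + 4 2 times. The antiderivative of acceleration, with v(0) = -3, gives velocity: v(t) = 5·t^4 - 6·t^2 + 4·t - 3. Finding the antiderivative of v(t) and using x(0) = 1: x(t) = t^5 - 2·t^3 + 2·t^2 - 3·t + 1. We have position x(t) = t^5 - 2·t^3 + 2·t^2 - 3·t + 1. Substituting t = 1: x(1) = -1.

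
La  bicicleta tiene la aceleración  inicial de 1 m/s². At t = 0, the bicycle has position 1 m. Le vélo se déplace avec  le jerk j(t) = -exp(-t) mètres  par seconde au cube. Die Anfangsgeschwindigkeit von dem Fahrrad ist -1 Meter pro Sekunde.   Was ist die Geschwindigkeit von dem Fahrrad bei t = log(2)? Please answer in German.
Wir müssen das Integral unserer Gleichung für den Ruck j(t) = -exp(-t) 2-mal finden. Mit ∫j(t)dt und Anwendung von a(0) = 1, finden wir a(t) = exp(-t). Durch Integration von der Beschleunigung und Verwendung der Anfangsbedingung v(0) = -1, erhalten wir v(t) = -exp(-t). Wir haben die Geschwindigkeit v(t) = -exp(-t). Durch Einsetzen von t = log(2): v(log(2)) = -1/2.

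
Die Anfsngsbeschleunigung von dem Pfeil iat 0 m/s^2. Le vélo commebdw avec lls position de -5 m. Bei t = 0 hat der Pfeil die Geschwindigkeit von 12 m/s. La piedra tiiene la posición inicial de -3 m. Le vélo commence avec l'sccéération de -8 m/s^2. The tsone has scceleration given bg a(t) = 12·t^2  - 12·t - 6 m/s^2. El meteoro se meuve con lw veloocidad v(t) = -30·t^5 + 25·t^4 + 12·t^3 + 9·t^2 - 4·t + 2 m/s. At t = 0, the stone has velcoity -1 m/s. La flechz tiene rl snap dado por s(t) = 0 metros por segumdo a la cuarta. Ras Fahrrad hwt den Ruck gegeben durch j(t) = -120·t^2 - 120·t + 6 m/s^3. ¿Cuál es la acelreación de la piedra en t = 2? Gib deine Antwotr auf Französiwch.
De l'équation de l'accélération a(t) = 12·t^2 - 12·t - 6, nous substituons t = 2 pour obtenir a = 18.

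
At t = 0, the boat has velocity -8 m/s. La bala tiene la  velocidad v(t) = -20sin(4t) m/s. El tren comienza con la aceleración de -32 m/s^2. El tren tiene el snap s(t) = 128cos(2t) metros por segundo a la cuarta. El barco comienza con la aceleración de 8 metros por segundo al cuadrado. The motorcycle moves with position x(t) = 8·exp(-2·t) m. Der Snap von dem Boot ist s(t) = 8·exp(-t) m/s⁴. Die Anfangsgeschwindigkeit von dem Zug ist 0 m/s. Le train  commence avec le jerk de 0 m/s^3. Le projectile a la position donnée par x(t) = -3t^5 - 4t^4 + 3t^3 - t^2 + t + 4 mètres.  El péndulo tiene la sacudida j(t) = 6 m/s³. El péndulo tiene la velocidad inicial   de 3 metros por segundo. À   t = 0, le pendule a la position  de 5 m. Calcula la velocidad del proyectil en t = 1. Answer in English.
Starting from position x(t) = -3·t^5 - 4·t^4 + 3·t^3 - t^2 + t + 4, we take 1 derivative. Taking d/dt of x(t), we find v(t) = -15·t^4 - 16·t^3 + 9·t^2 - 2·t + 1. Using v(t) = -15·t^4 - 16·t^3 + 9·t^2 - 2·t + 1 and substituting t = 1, we find v = -23.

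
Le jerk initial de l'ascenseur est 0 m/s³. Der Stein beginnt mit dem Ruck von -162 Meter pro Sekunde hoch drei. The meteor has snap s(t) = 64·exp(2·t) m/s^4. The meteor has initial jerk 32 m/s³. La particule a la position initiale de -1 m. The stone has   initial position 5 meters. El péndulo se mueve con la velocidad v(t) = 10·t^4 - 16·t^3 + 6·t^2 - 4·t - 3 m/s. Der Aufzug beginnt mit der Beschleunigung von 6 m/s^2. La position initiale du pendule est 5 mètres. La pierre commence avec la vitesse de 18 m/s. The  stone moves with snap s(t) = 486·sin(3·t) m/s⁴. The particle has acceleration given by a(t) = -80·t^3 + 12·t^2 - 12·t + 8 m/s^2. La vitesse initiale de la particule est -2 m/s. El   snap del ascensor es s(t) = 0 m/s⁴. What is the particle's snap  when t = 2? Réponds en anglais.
To solve this, we need to take 2 derivatives of our acceleration equation a(t) = -80·t^3 + 12·t^2 - 12·t + 8. Differentiating acceleration, we get jerk: j(t) = -240·t^2 + 24·t - 12. Differentiating jerk, we get snap: s(t) = 24 - 480·t. We have snap s(t) = 24 - 480·t. Substituting t = 2: s(2) = -936.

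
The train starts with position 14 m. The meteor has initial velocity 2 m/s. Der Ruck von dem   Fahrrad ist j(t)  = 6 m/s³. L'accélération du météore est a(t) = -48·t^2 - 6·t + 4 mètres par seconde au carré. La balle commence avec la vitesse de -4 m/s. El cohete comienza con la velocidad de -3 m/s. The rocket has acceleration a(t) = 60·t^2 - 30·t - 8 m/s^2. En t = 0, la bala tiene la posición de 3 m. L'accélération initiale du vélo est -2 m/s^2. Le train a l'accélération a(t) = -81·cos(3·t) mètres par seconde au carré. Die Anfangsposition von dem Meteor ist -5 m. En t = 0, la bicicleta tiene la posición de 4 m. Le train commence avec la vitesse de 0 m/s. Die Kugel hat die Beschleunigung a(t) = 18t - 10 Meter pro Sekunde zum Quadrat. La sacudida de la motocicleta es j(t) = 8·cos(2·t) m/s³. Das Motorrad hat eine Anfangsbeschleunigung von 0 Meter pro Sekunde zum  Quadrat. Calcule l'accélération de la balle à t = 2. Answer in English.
From the given acceleration equation a(t) = 18·t - 10, we substitute t = 2 to get a = 26.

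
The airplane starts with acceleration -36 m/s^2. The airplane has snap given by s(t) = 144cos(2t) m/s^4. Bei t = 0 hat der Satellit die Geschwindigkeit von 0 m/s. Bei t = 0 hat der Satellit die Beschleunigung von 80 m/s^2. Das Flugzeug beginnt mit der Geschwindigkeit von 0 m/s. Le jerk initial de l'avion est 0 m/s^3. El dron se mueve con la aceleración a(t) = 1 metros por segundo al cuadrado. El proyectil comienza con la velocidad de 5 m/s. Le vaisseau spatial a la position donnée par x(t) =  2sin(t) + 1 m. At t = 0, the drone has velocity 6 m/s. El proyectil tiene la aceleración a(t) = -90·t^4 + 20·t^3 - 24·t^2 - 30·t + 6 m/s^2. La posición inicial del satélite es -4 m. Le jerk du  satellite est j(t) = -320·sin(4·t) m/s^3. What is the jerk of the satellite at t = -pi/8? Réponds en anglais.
We have jerk j(t) = -320·sin(4·t). Substituting t = -pi/8: j(-pi/8) = 320.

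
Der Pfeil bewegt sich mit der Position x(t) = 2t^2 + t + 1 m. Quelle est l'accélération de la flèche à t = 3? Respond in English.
We must differentiate our position equation x(t) = 2·t^2 + t + 1 2 times. Taking d/dt of x(t), we find v(t) = 4·t + 1. Differentiating velocity, we get acceleration: a(t) = 4. Using a(t) = 4 and substituting t = 3, we find a = 4.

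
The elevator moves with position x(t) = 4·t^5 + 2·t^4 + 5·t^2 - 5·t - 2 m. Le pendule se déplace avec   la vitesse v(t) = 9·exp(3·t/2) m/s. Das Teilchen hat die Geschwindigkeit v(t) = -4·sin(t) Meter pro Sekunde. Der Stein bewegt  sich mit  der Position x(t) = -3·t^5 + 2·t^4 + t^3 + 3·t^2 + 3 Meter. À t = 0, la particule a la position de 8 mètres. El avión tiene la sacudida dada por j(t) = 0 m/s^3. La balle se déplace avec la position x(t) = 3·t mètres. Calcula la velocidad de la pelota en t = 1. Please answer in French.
En partant de la position x(t) = 3·t, nous prenons 1 dérivée. En prenant d/dt de x(t), nous trouvons v(t) = 3. Nous avons la vitesse v(t) = 3. En substituant t = 1: v(1) = 3.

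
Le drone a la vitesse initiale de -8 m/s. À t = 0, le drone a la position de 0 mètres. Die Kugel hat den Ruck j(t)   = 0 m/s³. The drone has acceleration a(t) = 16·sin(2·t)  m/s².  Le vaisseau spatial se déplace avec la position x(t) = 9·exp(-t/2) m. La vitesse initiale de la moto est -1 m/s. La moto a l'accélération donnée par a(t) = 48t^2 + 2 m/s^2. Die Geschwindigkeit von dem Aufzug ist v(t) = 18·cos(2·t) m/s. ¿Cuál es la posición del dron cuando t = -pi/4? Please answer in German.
Um dies zu lösen, müssen wir 2 Stammfunktionen unserer Gleichung für die Beschleunigung a(t) = 16·sin(2·t) finden. Das Integral von der Beschleunigung, mit v(0) = -8, ergibt die Geschwindigkeit: v(t) = -8·cos(2·t). Durch Integration von der Geschwindigkeit und Verwendung der Anfangsbedingung x(0) = 0, erhalten wir x(t) = -4·sin(2·t). Mit x(t) = -4·sin(2·t) und Einsetzen von t = -pi/4, finden wir x = 4.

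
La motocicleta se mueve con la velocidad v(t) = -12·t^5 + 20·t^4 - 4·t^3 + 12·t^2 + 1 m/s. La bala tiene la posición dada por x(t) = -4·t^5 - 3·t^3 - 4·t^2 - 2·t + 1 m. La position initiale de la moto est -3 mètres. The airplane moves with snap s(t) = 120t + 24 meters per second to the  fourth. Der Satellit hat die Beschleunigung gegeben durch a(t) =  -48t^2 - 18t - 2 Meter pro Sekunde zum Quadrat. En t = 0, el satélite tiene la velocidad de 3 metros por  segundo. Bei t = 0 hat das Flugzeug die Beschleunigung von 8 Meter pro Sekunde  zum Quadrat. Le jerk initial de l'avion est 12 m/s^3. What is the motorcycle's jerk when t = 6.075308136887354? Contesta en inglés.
To solve this, we need to take 2 derivatives of our velocity equation v(t) = -12·t^5 + 20·t^4 - 4·t^3 + 12·t^2 + 1. The derivative of velocity gives acceleration: a(t) = -60·t^4 + 80·t^3 - 12·t^2 + 24·t. The derivative of acceleration gives jerk: j(t) = -240·t^3 + 240·t^2 - 24·t + 24. Using j(t) = -240·t^3 + 240·t^2 - 24·t + 24 and substituting t = 6.075308136887354, we find j = -45080.1483394228.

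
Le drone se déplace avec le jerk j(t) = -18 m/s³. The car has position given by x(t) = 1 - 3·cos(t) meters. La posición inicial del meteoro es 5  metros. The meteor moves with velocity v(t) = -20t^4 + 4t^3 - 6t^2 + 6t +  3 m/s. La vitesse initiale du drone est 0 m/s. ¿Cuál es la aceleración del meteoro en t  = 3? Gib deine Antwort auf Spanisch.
Debemos derivar nuestra ecuación de la velocidad v(t) = -20·t^4 + 4·t^3 - 6·t^2 + 6·t + 3 1 vez. La derivada de la velocidad da la aceleración: a(t) = -80·t^3 + 12·t^2 - 12·t + 6. Tenemos la aceleración a(t) = -80·t^3 + 12·t^2 - 12·t + 6. Sustituyendo t = 3: a(3) = -2082.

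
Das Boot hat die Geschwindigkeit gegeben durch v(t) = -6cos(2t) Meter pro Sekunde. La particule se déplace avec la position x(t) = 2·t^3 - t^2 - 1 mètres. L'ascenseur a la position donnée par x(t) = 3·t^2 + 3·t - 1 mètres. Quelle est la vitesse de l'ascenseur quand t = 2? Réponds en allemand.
Wir müssen unsere Gleichung für die Position x(t) = 3·t^2 + 3·t - 1 1-mal ableiten. Mit d/dt von x(t) finden wir v(t) = 6·t + 3. Aus der Gleichung für die Geschwindigkeit v(t) = 6·t + 3, setzen wir t = 2 ein und erhalten v = 15.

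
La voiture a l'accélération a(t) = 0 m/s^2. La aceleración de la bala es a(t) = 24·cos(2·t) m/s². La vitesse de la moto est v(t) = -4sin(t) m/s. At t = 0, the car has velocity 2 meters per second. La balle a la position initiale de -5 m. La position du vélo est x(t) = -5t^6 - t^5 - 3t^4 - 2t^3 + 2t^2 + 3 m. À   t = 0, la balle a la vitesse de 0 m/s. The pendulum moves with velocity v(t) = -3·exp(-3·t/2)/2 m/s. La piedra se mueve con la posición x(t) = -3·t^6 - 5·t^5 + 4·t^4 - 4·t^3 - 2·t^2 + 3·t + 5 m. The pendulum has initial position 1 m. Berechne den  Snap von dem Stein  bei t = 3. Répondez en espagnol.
Partiendo de la posición x(t) = -3·t^6 - 5·t^5 + 4·t^4 - 4·t^3 - 2·t^2 + 3·t + 5, tomamos 4 derivadas. La derivada de la posición da la velocidad: v(t) = -18·t^5 - 25·t^4 + 16·t^3 - 12·t^2 - 4·t + 3. La derivada de la velocidad da la aceleración: a(t) = -90·t^4 - 100·t^3 + 48·t^2 - 24·t - 4. Derivando la aceleración, obtenemos la sacudida: j(t) = -360·t^3 - 300·t^2 + 96·t - 24. La derivada de la sacudida da el snap: s(t) = -1080·t^2 - 600·t + 96. Tenemos el snap s(t) = -1080·t^2 - 600·t + 96. Sustituyendo t = 3: s(3) = -11424.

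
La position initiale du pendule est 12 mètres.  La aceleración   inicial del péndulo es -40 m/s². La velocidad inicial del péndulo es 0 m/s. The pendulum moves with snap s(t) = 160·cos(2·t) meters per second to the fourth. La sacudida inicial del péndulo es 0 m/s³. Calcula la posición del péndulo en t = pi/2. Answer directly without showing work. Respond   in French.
x(pi/2) = -8.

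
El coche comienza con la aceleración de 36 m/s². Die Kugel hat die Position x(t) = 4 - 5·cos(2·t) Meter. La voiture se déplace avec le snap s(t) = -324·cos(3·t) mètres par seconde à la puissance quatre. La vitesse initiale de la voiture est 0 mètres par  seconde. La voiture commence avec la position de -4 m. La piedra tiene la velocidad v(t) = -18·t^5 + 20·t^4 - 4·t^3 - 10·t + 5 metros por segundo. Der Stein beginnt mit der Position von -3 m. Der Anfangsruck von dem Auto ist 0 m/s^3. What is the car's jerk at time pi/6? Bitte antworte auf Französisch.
Pour résoudre ceci, nous devons prendre 1 primitive de notre équation du snap s(t) = -324·cos(3·t). En prenant ∫s(t)dt et en appliquant j(0) = 0, nous trouvons j(t) = -108·sin(3·t). Nous avons le jerk j(t) = -108·sin(3·t). En substituant t = pi/6: j(pi/6) = -108.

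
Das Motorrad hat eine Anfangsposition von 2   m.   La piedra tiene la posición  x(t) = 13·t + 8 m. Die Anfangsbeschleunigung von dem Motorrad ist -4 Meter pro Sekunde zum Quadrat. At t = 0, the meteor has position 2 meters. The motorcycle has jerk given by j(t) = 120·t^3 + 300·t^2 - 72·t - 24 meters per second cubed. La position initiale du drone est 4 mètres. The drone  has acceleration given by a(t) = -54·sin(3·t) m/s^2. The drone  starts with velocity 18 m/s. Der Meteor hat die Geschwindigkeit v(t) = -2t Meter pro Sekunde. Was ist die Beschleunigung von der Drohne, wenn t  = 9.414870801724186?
Wir haben die Beschleunigung a(t) = -54·sin(3·t). Durch Einsetzen von t = 9.414870801724186: a(9.414870801724186) = -1.60472348122209.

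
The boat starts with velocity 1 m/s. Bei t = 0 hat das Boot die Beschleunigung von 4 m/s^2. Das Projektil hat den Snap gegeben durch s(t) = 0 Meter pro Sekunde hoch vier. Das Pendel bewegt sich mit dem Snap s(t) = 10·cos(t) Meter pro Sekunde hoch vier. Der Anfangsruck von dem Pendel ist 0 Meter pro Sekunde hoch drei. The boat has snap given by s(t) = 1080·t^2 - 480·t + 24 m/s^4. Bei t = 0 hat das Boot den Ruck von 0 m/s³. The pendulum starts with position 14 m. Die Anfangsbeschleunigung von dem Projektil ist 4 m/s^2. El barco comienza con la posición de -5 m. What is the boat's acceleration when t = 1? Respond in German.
Um dies zu lösen, müssen wir 2 Integrale unserer Gleichung für den Snap s(t) = 1080·t^2 - 480·t + 24 finden. Das Integral von dem Snap ist der Ruck. Mit j(0) = 0 erhalten wir j(t) = 24·t·(15·t^2 - 10·t + 1). Das Integral von dem Ruck ist die Beschleunigung. Mit a(0) = 4 erhalten wir a(t) = 90·t^4 - 80·t^3 + 12·t^2 + 4. Mit a(t) = 90·t^4 - 80·t^3 + 12·t^2 + 4 und Einsetzen von t = 1, finden wir a = 26.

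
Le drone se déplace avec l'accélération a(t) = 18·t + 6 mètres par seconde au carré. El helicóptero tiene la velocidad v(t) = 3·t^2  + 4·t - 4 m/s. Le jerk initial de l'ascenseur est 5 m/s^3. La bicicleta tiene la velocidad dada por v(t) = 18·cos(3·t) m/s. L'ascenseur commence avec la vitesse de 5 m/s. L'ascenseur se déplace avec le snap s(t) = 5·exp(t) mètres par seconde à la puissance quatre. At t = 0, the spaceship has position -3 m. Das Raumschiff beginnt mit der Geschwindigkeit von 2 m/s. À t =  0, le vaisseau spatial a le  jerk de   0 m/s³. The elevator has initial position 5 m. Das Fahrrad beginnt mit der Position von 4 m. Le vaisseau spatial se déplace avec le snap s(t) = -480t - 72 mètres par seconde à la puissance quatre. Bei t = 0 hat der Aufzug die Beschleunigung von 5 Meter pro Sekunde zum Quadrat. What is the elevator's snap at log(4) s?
Using s(t) = 5·exp(t) and substituting t = log(4), we find s = 20.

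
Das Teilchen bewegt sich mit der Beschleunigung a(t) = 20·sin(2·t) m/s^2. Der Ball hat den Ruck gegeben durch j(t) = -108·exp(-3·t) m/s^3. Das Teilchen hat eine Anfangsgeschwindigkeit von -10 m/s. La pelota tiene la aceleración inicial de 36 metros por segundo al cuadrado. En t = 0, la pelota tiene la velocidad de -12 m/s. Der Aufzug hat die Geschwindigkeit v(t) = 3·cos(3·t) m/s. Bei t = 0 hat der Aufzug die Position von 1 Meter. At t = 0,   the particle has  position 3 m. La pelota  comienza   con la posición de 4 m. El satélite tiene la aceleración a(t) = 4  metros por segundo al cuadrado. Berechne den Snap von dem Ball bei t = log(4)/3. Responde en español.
Debemos derivar nuestra ecuación de la sacudida j(t) = -108·exp(-3·t) 1 vez. Derivando la sacudida, obtenemos el snap: s(t) = 324·exp(-3·t). Tenemos el snap s(t) = 324·exp(-3·t). Sustituyendo t = log(4)/3: s(log(4)/3) = 81.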